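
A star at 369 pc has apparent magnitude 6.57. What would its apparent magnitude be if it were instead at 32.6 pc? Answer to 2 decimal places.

m ≈ 1.30

Flux ∝ 1/d², so Δm = 5 log₁₀(d₂/d₁) = 5 log₁₀(32.6/369) = -5.269
m₂ = m₁ + Δm = 6.57 + (-5.269) = 1.301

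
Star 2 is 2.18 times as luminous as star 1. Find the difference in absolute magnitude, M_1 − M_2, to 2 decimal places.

Pogson: ΔM = −2.5 log₁₀(ratio) = −2.5 log₁₀(2.18) = −2.5 × 0.3385 = -0.846
Star 2 is brighter so has the smaller magnitude: M_1 − M_2 is positive.

M_1 − M_2 ≈ 0.85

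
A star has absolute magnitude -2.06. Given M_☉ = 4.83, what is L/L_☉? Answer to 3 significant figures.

L/L_☉ ≈ 570

M − M_☉ = -2.06 − 4.83 = -6.890
L/L_☉ = 10^(−0.4 (M − M_☉)) = 10^2.756 = 570.2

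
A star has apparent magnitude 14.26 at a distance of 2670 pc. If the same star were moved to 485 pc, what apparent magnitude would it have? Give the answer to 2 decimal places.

m ≈ 10.56

Flux ∝ 1/d², so Δm = 5 log₁₀(d₂/d₁) = 5 log₁₀(485/2670) = -3.704
m₂ = m₁ + Δm = 14.26 + (-3.704) = 10.556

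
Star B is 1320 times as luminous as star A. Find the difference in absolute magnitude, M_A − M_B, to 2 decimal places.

Pogson: ΔM = −2.5 log₁₀(ratio) = −2.5 log₁₀(1320) = −2.5 × 3.1206 = -7.801
Star B is brighter so has the smaller magnitude: M_A − M_B is positive.

M_A − M_B ≈ 7.80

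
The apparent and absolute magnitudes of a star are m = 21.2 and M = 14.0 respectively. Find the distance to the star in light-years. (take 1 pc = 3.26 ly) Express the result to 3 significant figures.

d ≈ 898 ly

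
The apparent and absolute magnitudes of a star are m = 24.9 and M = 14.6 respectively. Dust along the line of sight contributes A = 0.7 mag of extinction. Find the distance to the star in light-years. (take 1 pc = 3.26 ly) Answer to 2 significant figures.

m − M = 5 log₁₀(d/10 pc) + A  ⇒  24.9 − (14.6) − 0.7 = 5 log₁₀(d/10)
9.600 = 5 log₁₀(d/10)
log₁₀ d = (m − M − A)/5 + 1 = 2.9200
d = 10^2.9200 = 831.8 pc
= 2712 ly

d ≈ 2700 ly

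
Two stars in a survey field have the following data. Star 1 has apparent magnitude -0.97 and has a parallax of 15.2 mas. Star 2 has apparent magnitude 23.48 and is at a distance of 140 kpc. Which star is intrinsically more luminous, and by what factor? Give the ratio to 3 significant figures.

Star 1 is more luminous, by a factor of 1330.

Star 1: p = 15.2 mas = 0.0152″ → d = 1/p = 65.79 pc
Star 1: M = m − 5 log₁₀ d + 5 = -0.97 − 5·1.8182 + 5 = -5.061
Star 2: d = 140 kpc = 140000 pc
Star 2: M = m − 5 log₁₀ d + 5 = 23.48 − 5·5.1461 + 5 = 2.749
ΔM = M_1 − M_2 = -5.061 − (2.749) = -7.810; smaller M is more luminous → Star 1.
L ratio = 10^(0.4 |ΔM|) = 10^3.124 = 1331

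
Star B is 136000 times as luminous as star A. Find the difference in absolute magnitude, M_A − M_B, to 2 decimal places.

M_A − M_B ≈ 12.83

Pogson: ΔM = −2.5 log₁₀(ratio) = −2.5 log₁₀(136000) = −2.5 × 5.1335 = -12.834
Star B is brighter so has the smaller magnitude: M_A − M_B is positive.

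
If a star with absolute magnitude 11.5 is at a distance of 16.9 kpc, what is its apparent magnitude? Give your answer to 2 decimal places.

d = 16.9 kpc = 16900 pc
m = M + 5 log₁₀ d − 5 = 11.5 + 5·4.2279 − 5 = 27.639

m ≈ 27.64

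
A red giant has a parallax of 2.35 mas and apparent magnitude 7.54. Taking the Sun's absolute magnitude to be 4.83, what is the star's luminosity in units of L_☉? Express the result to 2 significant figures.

L/L_☉ ≈ 150

d = 1/p = 1000/2.35 mas = 425.5 pc
M = m − 5 log₁₀ d + 5 = 7.54 − 5·2.6289 + 5 = -0.605
M − M_☉ = -0.605 − 4.83 = -5.435
L/L_☉ = 10^(−0.4 × -5.435) = 149.2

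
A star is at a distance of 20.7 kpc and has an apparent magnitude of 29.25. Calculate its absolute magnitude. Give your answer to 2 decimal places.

M ≈ 12.67

d = 20.7 kpc = 20700 pc
5 log₁₀(d/10 pc) = 5 log₁₀(20700) − 5 = 16.580
M = m − 5 log₁₀(d/10) = 29.25 − 16.580 = 12.670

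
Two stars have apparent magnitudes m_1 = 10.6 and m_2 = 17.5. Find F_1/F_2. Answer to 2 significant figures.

Δm = 10.6 − (17.5) = -6.9
Flux ratio = 10^(−0.4 Δm) = 10^(−0.4 × -6.9) = 10^2.760 = 575.4

F_1/F_2 ≈ 580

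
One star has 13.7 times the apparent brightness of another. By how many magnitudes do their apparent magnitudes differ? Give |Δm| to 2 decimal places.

|Δm| ≈ 2.84

Pogson: Δm = −2.5 log₁₀(ratio) = −2.5 log₁₀(13.7) = −2.5 × 1.1367 = -2.842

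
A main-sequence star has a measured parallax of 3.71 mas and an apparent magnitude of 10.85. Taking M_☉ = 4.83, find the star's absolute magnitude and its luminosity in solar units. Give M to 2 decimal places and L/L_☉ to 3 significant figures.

M ≈ 3.70; L/L_☉ ≈ 2.84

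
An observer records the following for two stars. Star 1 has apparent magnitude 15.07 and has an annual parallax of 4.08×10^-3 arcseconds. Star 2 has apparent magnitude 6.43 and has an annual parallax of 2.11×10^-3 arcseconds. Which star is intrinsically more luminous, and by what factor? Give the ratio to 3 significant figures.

Star 2 is more luminous, by a factor of 10700.

Star 1: d = 1/p = 1/4.08×10^-3″ = 245.1 pc
Star 1: M = m − 5 log₁₀ d + 5 = 15.07 − 5·2.3893 + 5 = 8.123
Star 2: d = 1/p = 1/2.11×10^-3″ = 473.9 pc
Star 2: M = m − 5 log₁₀ d + 5 = 6.43 − 5·2.6757 + 5 = -1.949
ΔM = M_1 − M_2 = 8.123 − (-1.949) = 10.072; smaller M is more luminous → Star 2.
L ratio = 10^(0.4 |ΔM|) = 10^4.029 = 10680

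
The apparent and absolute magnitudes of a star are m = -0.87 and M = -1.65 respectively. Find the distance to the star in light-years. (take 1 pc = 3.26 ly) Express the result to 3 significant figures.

μ = m − M = 0.780
m − M = 5 log₁₀ d − 5
log₁₀ d = (m − M)/5 + 1 = 1.1560
d = 10^1.1560 = 14.32 pc
= 46.69 ly

d ≈ 46.7 ly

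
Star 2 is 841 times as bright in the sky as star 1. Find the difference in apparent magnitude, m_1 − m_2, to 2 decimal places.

Pogson: Δm = −2.5 log₁₀(ratio) = −2.5 log₁₀(841) = −2.5 × 2.9248 = -7.312
Star 2 is brighter so has the smaller magnitude: m_1 − m_2 is positive.

m_1 − m_2 ≈ 7.31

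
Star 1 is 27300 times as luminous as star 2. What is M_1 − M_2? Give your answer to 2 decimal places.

M_1 − M_2 ≈ -11.09

Pogson: ΔM = −2.5 log₁₀(ratio) = −2.5 log₁₀(27300) = −2.5 × 4.4362 = -11.090
Star 1 is brighter, so it has the smaller magnitude: the difference is negative.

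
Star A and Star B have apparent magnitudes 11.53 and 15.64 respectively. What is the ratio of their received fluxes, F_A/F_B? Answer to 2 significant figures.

Δm = 11.53 − (15.64) = -4.11
Flux ratio = 10^(−0.4 Δm) = 10^(−0.4 × -4.11) = 10^1.644 = 44.06

F_A/F_B ≈ 44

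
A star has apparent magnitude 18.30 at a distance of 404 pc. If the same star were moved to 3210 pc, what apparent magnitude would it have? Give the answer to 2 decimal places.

Flux ∝ 1/d², so Δm = 5 log₁₀(d₂/d₁) = 5 log₁₀(3210/404) = 4.501
m₂ = m₁ + Δm = 18.30 + (4.501) = 22.801

m ≈ 22.80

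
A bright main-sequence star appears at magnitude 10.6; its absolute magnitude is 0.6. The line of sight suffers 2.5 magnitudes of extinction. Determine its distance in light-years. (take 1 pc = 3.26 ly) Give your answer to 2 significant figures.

m − M = 5 log₁₀(d/10 pc) + A  ⇒  10.6 − (0.6) − 2.5 = 5 log₁₀(d/10)
7.500 = 5 log₁₀(d/10)
log₁₀ d = (m − M − A)/5 + 1 = 2.5000
d = 10^2.5000 = 316.2 pc
= 1031 ly

d ≈ 1000 ly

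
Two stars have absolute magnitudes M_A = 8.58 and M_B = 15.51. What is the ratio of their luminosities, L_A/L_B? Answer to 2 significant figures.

L_A/L_B ≈ 590

ΔM = M_A − M_B = -6.93
L_A/L_B = 10^(−0.4 ΔM) = 10^2.772 = 591.6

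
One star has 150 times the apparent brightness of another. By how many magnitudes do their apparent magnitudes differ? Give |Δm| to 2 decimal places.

|Δm| ≈ 5.44

Pogson: Δm = −2.5 log₁₀(ratio) = −2.5 log₁₀(150) = −2.5 × 2.1761 = -5.440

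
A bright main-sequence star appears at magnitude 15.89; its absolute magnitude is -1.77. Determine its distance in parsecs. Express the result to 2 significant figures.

d ≈ 34000 pc

μ = m − M = 17.660
m − M = 5 log₁₀ d − 5
log₁₀ d = (m − M)/5 + 1 = 4.5320
d = 10^4.5320 = 34040 pc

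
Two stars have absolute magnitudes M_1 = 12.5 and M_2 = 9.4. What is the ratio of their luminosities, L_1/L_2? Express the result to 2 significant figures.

L_1/L_2 ≈ 0.058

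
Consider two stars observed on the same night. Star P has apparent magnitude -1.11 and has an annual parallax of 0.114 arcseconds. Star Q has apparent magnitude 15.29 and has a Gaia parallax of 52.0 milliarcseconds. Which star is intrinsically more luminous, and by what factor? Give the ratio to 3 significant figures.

Star P is more luminous, by a factor of 755000.

Star P: d = 1/p = 1/0.114″ = 8.772 pc
Star P: M = m − 5 log₁₀ d + 5 = -1.11 − 5·0.9431 + 5 = -0.825
Star Q: p = 52.0 mas = 0.0520″ → d = 1/p = 19.23 pc
Star Q: M = m − 5 log₁₀ d + 5 = 15.29 − 5·1.2840 + 5 = 13.870
ΔM = M_P − M_Q = -0.825 − (13.870) = -14.695; smaller M is more luminous → Star P.
L ratio = 10^(0.4 |ΔM|) = 10^5.878 = 755400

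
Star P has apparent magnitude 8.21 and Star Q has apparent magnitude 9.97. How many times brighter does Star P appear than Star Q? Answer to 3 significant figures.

Magnitude difference = -1.76
Flux ratio = 10^(−0.4 Δm) = 10^(−0.4 × -1.76) = 10^0.704 = 5.058

5.06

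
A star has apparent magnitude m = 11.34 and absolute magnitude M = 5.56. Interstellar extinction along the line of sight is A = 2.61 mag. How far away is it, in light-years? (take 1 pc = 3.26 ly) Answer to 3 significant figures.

m − M = 5 log₁₀(d/10 pc) + A  ⇒  11.34 − (5.56) − 2.61 = 5 log₁₀(d/10)
3.170 = 5 log₁₀(d/10)
log₁₀ d = (m − M − A)/5 + 1 = 1.6340
d = 10^1.6340 = 43.05 pc
= 140.4 ly

d ≈ 140 ly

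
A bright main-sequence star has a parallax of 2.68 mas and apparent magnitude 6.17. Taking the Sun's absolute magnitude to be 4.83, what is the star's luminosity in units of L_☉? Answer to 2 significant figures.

d = 1/p = 1000/2.68 mas = 373.1 pc
M = m − 5 log₁₀ d + 5 = 6.17 − 5·2.5719 + 5 = -1.689
M − M_☉ = -1.689 − 4.83 = -6.519
L/L_☉ = 10^(−0.4 × -6.519) = 405.3

L/L_☉ ≈ 410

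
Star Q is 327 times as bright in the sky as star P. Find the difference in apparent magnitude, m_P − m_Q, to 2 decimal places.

m_P − m_Q ≈ 6.29

Pogson: Δm = −2.5 log₁₀(ratio) = −2.5 log₁₀(327) = −2.5 × 2.5145 = -6.286
Star Q is brighter so has the smaller magnitude: m_P − m_Q is positive.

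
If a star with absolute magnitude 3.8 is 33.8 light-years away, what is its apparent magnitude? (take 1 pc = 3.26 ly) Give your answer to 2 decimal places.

d = 33.8 ly / 3.26 = 10.37 pc
m = M + 5 log₁₀ d − 5 = 3.8 + 5·1.0157 − 5 = 3.878

m ≈ 3.88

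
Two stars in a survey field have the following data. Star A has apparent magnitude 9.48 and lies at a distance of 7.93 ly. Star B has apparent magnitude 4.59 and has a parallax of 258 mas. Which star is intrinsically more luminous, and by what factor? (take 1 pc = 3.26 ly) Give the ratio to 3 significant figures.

Star A: d = 7.93 ly / 3.26 = 2.433 pc
Star A: M = m − 5 log₁₀ d + 5 = 9.48 − 5·0.3861 + 5 = 12.550
Star B: p = 258 mas = 0.258″ → d = 1/p = 3.876 pc
Star B: M = m − 5 log₁₀ d + 5 = 4.59 − 5·0.5884 + 5 = 6.648
ΔM = M_A − M_B = 12.550 − (6.648) = 5.902; smaller M is more luminous → Star B.
L ratio = 10^(0.4 |ΔM|) = 10^2.361 = 229.4

Star B is more luminous, by a factor of 229.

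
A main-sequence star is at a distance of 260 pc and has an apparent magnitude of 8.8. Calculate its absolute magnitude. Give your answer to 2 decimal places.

M ≈ 1.73

5 log₁₀(d/10 pc) = 5 log₁₀(260.0) − 5 = 7.075
M = m − 5 log₁₀(d/10) = 8.8 − 7.075 = 1.725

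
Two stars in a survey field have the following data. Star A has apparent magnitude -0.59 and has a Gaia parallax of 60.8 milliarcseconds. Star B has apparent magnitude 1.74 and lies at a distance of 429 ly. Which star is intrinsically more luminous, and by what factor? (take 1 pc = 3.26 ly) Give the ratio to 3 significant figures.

Star A: p = 60.8 mas = 0.0608″ → d = 1/p = 16.45 pc
Star A: M = m − 5 log₁₀ d + 5 = -0.59 − 5·1.2161 + 5 = -1.670
Star B: d = 429 ly / 3.26 = 131.6 pc
Star B: M = m − 5 log₁₀ d + 5 = 1.74 − 5·2.1192 + 5 = -3.856
ΔM = M_A − M_B = -1.670 − (-3.856) = 2.186; smaller M is more luminous → Star B.
L ratio = 10^(0.4 |ΔM|) = 10^0.874 = 7.487

Star B is more luminous, by a factor of 7.49.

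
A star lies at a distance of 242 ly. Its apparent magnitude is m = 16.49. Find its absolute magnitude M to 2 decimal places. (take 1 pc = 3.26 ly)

M ≈ 12.14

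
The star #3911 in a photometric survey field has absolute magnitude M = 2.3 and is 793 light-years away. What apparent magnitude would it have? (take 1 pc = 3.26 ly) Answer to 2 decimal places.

m ≈ 9.23

d = 793 ly / 3.26 = 243.3 pc
m = M + 5 log₁₀ d − 5 = 2.3 + 5·2.3861 − 5 = 9.230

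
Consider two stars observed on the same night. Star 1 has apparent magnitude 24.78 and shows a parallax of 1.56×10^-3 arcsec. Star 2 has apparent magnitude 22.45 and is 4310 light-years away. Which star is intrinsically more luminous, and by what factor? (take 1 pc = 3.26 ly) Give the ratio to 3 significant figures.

Star 1: d = 1/p = 1/1.56×10^-3″ = 641.0 pc
Star 1: M = m − 5 log₁₀ d + 5 = 24.78 − 5·2.8069 + 5 = 15.746
Star 2: d = 4310 ly / 3.26 = 1322 pc
Star 2: M = m − 5 log₁₀ d + 5 = 22.45 − 5·3.1213 + 5 = 11.844
ΔM = M_1 − M_2 = 15.746 − (11.844) = 3.902; smaller M is more luminous → Star 2.
L ratio = 10^(0.4 |ΔM|) = 10^1.561 = 36.37

Star 2 is more luminous, by a factor of 36.4.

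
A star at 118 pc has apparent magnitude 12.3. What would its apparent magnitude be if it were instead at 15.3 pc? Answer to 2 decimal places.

Flux ∝ 1/d², so Δm = 5 log₁₀(d₂/d₁) = 5 log₁₀(15.3/118) = -4.436
m₂ = m₁ + Δm = 12.3 + (-4.436) = 7.864

m ≈ 7.86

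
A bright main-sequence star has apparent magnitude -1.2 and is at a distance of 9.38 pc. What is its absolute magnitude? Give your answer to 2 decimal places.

M ≈ -1.06

5 log₁₀(d/10 pc) = 5 log₁₀(9.380) − 5 = -0.139
M = m − 5 log₁₀(d/10) = -1.2 + 0.139 = -1.061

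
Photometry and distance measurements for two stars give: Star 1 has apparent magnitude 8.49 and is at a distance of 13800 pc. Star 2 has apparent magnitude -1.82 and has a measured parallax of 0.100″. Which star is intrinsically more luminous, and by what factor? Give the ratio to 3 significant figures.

Star 1 is more luminous, by a factor of 143.

Star 1: M = m − 5 log₁₀ d + 5 = 8.49 − 5·4.1399 + 5 = -7.209
Star 2: d = 1/p = 1/0.100″ = 10.00 pc
Star 2: M = m − 5 log₁₀ d + 5 = -1.82 − 5·1.0000 + 5 = -1.820
ΔM = M_1 − M_2 = -7.209 − (-1.820) = -5.389; smaller M is more luminous → Star 1.
L ratio = 10^(0.4 |ΔM|) = 10^2.156 = 143.1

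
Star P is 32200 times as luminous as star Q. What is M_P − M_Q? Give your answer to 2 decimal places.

Pogson: ΔM = −2.5 log₁₀(ratio) = −2.5 log₁₀(32200) = −2.5 × 4.5079 = -11.270
Star P is brighter, so it has the smaller magnitude: the difference is negative.

M_P − M_Q ≈ -11.27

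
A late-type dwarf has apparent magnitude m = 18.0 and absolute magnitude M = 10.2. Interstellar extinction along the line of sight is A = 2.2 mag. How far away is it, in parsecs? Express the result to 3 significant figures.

d ≈ 132 pc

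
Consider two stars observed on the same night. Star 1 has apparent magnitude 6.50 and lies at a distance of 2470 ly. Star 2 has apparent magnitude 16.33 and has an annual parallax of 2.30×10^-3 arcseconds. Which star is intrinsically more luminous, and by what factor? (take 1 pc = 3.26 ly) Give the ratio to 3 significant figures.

Star 1 is more luminous, by a factor of 26000.

Star 1: d = 2470 ly / 3.26 = 757.7 pc
Star 1: M = m − 5 log₁₀ d + 5 = 6.50 − 5·2.8795 + 5 = -2.897
Star 2: d = 1/p = 1/2.30×10^-3″ = 434.8 pc
Star 2: M = m − 5 log₁₀ d + 5 = 16.33 − 5·2.6383 + 5 = 8.139
ΔM = M_1 − M_2 = -2.897 − (8.139) = -11.036; smaller M is more luminous → Star 1.
L ratio = 10^(0.4 |ΔM|) = 10^4.414 = 25970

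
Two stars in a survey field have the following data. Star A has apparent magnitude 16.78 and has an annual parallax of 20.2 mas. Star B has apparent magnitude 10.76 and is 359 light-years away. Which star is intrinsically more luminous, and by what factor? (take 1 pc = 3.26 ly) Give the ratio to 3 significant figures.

Star B is more luminous, by a factor of 1270.

Star A: p = 20.2 mas = 0.0202″ → d = 1/p = 49.50 pc
Star A: M = m − 5 log₁₀ d + 5 = 16.78 − 5·1.6946 + 5 = 13.307
Star B: d = 359 ly / 3.26 = 110.1 pc
Star B: M = m − 5 log₁₀ d + 5 = 10.76 − 5·2.0419 + 5 = 5.551
ΔM = M_A − M_B = 13.307 − (5.551) = 7.756; smaller M is more luminous → Star B.
L ratio = 10^(0.4 |ΔM|) = 10^3.102 = 1266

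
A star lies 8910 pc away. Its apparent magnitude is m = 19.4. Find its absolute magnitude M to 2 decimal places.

5 log₁₀(d/10 pc) = 5 log₁₀(8910) − 5 = 14.749
M = m − 5 log₁₀(d/10) = 19.4 − 14.749 = 4.651

M ≈ 4.65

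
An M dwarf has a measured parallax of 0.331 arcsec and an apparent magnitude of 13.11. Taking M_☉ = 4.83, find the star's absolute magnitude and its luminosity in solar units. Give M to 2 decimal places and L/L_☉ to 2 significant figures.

d = 1/p = 1/0.331″ = 3.021 pc
M = m − 5 log₁₀ d + 5 = 13.11 − 5·0.4802 + 5 = 15.709
M − M_☉ = 15.709 − 4.83 = 10.879
L/L_☉ = 10^(−0.4 × 10.879) = 4.450×10^-5

M ≈ 15.71; L/L_☉ ≈ 4.4×10^-5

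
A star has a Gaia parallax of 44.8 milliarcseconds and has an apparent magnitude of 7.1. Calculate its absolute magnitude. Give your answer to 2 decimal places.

M ≈ 5.36

p = 44.8 mas = 0.0448″ → d = 1/p = 22.32 pc
5 log₁₀(d/10 pc) = 5 log₁₀(22.32) − 5 = 1.744
M = m − 5 log₁₀(d/10) = 7.1 − 1.744 = 5.356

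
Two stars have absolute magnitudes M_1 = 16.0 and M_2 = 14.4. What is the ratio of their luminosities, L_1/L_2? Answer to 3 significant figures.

ΔM = M_1 − M_2 = 1.6
L_1/L_2 = 10^(−0.4 ΔM) = 10^-0.640 = 0.2291

L_1/L_2 ≈ 0.229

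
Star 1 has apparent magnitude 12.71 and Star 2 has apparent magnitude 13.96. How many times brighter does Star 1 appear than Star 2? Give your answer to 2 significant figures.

3.2

Magnitude difference = -1.25
Flux ratio = 10^(−0.4 Δm) = 10^(−0.4 × -1.25) = 10^0.500 = 3.162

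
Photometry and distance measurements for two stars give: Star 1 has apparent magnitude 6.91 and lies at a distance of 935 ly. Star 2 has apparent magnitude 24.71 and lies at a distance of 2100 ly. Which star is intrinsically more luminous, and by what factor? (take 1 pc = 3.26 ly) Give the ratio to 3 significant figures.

Star 1: d = 935 ly / 3.26 = 286.8 pc
Star 1: M = m − 5 log₁₀ d + 5 = 6.91 − 5·2.4576 + 5 = -0.378
Star 2: d = 2100 ly / 3.26 = 644.2 pc
Star 2: M = m − 5 log₁₀ d + 5 = 24.71 − 5·2.8090 + 5 = 15.665
ΔM = M_1 − M_2 = -0.378 − (15.665) = -16.043; smaller M is more luminous → Star 1.
L ratio = 10^(0.4 |ΔM|) = 10^6.417 = 2.613×10^6

Star 1 is more luminous, by a factor of 2.61×10^6.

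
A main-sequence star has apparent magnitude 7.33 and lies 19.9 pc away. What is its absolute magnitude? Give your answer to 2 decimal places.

M ≈ 5.84

5 log₁₀(d/10 pc) = 5 log₁₀(19.90) − 5 = 1.494
M = m − 5 log₁₀(d/10) = 7.33 − 1.494 = 5.836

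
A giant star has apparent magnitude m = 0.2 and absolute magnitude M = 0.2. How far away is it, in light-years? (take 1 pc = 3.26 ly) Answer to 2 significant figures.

Distance modulus: m − M = 0.2 − (0.2) = 0.000
m − M = 5 log₁₀ d − 5
log₁₀ d = (m − M)/5 + 1 = 1.0000
d = 10^1.0000 = 10.00 pc
= 32.60 ly

d ≈ 33 ly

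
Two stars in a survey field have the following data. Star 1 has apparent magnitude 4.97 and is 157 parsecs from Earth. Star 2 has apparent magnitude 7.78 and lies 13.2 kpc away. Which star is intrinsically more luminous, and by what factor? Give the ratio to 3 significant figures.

Star 1: M = m − 5 log₁₀ d + 5 = 4.97 − 5·2.1959 + 5 = -1.009
Star 2: d = 13.2 kpc = 13200 pc
Star 2: M = m − 5 log₁₀ d + 5 = 7.78 − 5·4.1206 + 5 = -7.823
ΔM = M_1 − M_2 = -1.009 − (-7.823) = 6.813; smaller M is more luminous → Star 2.
L ratio = 10^(0.4 |ΔM|) = 10^2.725 = 531.3

Star 2 is more luminous, by a factor of 531.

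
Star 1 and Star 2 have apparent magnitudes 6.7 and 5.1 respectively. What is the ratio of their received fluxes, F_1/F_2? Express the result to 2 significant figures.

F_1/F_2 ≈ 0.23

Δm = 6.7 − (5.1) = 1.6
Flux ratio = 10^(−0.4 Δm) = 10^(−0.4 × 1.6) = 10^-0.640 = 0.2291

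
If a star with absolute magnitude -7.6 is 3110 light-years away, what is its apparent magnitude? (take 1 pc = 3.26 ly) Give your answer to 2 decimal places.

m ≈ 2.30

d = 3110 ly / 3.26 = 954.0 pc
m = M + 5 log₁₀ d − 5 = -7.6 + 5·2.9795 − 5 = 2.298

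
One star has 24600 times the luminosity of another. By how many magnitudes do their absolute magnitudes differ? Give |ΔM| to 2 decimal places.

|ΔM| ≈ 10.98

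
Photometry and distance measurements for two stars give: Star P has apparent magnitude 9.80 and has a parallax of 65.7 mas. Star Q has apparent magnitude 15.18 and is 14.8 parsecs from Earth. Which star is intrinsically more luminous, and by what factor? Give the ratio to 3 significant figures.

Star P: p = 65.7 mas = 0.0657″ → d = 1/p = 15.22 pc
Star P: M = m − 5 log₁₀ d + 5 = 9.80 − 5·1.1824 + 5 = 8.888
Star Q: M = m − 5 log₁₀ d + 5 = 15.18 − 5·1.1703 + 5 = 14.329
ΔM = M_P − M_Q = 8.888 − (14.329) = -5.441; smaller M is more luminous → Star P.
L ratio = 10^(0.4 |ΔM|) = 10^2.176 = 150.1

Star P is more luminous, by a factor of 150.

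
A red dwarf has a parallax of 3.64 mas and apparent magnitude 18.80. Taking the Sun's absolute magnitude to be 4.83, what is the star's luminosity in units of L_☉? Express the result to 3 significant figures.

L/L_☉ ≈ 1.95×10^-3

d = 1/p = 1000/3.64 mas = 274.7 pc
M = m − 5 log₁₀ d + 5 = 18.80 − 5·2.4389 + 5 = 11.606
M − M_☉ = 11.606 − 4.83 = 6.776
L/L_☉ = 10^(−0.4 × 6.776) = 1.949×10^-3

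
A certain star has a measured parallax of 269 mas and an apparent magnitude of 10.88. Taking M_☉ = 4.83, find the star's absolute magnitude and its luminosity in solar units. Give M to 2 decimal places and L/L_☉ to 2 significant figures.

M ≈ 13.03; L/L_☉ ≈ 5.3×10^-4

d = 1/p = 1000/269 mas = 3.717 pc
M = m − 5 log₁₀ d + 5 = 10.88 − 5·0.5702 + 5 = 13.029
M − M_☉ = 13.029 − 4.83 = 8.199
L/L_☉ = 10^(−0.4 × 8.199) = 5.254×10^-4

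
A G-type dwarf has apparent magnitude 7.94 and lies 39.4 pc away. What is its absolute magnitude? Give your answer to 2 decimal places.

M ≈ 4.96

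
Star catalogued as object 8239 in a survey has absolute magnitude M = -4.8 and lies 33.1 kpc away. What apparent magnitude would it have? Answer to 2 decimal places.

d = 33.1 kpc = 33100 pc
m = M + 5 log₁₀ d − 5 = -4.8 + 5·4.5198 − 5 = 12.799

m ≈ 12.80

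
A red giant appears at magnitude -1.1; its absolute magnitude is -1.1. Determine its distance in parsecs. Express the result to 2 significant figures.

d ≈ 10 pc

Distance modulus: m − M = -1.1 − (-1.1) = 0.000
m − M = 5 log₁₀ d − 5
log₁₀ d = (m − M)/5 + 1 = 1.0000
d = 10^1.0000 = 10.00 pc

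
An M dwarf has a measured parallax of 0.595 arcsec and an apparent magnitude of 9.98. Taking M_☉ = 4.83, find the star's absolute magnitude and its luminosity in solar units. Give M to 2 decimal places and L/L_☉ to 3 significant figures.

d = 1/p = 1/0.595″ = 1.681 pc
M = m − 5 log₁₀ d + 5 = 9.98 − 5·0.2255 + 5 = 13.853
M − M_☉ = 13.853 − 4.83 = 9.023
L/L_☉ = 10^(−0.4 × 9.023) = 2.460×10^-4

M ≈ 13.85; L/L_☉ ≈ 2.46×10^-4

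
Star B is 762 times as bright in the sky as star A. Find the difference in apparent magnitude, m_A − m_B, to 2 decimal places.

Pogson: Δm = −2.5 log₁₀(ratio) = −2.5 log₁₀(762) = −2.5 × 2.8820 = -7.205
Star B is brighter so has the smaller magnitude: m_A − m_B is positive.

m_A − m_B ≈ 7.20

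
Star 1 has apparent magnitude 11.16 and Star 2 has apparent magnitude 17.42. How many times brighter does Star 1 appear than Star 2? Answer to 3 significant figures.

Magnitude difference = -6.26
Flux ratio = 10^(−0.4 Δm) = 10^(−0.4 × -6.26) = 10^2.504 = 319.2

319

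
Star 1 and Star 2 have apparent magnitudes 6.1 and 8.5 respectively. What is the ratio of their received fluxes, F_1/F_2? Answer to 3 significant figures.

F_1/F_2 ≈ 9.12

Δm = 6.1 − (8.5) = -2.4
Flux ratio = 10^(−0.4 Δm) = 10^(−0.4 × -2.4) = 10^0.960 = 9.120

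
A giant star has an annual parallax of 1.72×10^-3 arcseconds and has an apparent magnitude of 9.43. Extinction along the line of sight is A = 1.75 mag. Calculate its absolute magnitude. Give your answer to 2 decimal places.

M ≈ -1.14

d = 1/p = 1/1.72×10^-3″ = 581.4 pc
5 log₁₀(d/10 pc) = 5 log₁₀(581.4) − 5 = 8.822
M = m − 5 log₁₀(d/10) − A = 9.43 − 8.822 − 1.75 = -1.142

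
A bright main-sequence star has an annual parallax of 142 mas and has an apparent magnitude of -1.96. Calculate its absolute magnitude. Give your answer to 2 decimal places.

p = 142 mas = 0.142″ → d = 1/p = 7.042 pc
5 log₁₀(d/10 pc) = 5 log₁₀(7.042) − 5 = -0.761
M = m − 5 log₁₀(d/10) = -1.96 + 0.761 = -1.199

M ≈ -1.20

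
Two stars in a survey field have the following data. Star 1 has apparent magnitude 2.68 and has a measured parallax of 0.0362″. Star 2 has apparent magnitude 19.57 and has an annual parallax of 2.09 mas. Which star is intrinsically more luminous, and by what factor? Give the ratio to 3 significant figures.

Star 1 is more luminous, by a factor of 19000.

Star 1: d = 1/p = 1/0.0362″ = 27.62 pc
Star 1: M = m − 5 log₁₀ d + 5 = 2.68 − 5·1.4413 + 5 = 0.474
Star 2: p = 2.09 mas = 2.09×10^-3″ → d = 1/p = 478.5 pc
Star 2: M = m − 5 log₁₀ d + 5 = 19.57 − 5·2.6799 + 5 = 11.171
ΔM = M_1 − M_2 = 0.474 − (11.171) = -10.697; smaller M is more luminous → Star 1.
L ratio = 10^(0.4 |ΔM|) = 10^4.279 = 19010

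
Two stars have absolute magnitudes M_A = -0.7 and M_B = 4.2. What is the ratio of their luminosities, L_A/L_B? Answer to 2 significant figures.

ΔM = M_A − M_B = -4.9
L_A/L_B = 10^(−0.4 ΔM) = 10^1.960 = 91.20

L_A/L_B ≈ 91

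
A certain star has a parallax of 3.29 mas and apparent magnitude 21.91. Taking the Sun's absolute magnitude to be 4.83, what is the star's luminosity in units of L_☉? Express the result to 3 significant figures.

L/L_☉ ≈ 1.36×10^-4

d = 1/p = 1000/3.29 mas = 304.0 pc
M = m − 5 log₁₀ d + 5 = 21.91 − 5·2.4828 + 5 = 14.496
M − M_☉ = 14.496 − 4.83 = 9.666
L/L_☉ = 10^(−0.4 × 9.666) = 1.360×10^-4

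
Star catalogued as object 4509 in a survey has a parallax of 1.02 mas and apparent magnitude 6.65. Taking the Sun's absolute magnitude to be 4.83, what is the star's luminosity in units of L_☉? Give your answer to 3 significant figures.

d = 1/p = 1000/1.02 mas = 980.4 pc
M = m − 5 log₁₀ d + 5 = 6.65 − 5·2.9914 + 5 = -3.307
M − M_☉ = -3.307 − 4.83 = -8.137
L/L_☉ = 10^(−0.4 × -8.137) = 1798

L/L_☉ ≈ 1800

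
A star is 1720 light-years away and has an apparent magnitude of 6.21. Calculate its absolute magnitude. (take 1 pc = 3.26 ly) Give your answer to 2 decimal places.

d = 1720 ly / 3.26 = 527.6 pc
5 log₁₀(d/10 pc) = 5 log₁₀(527.6) − 5 = 8.612
M = m − 5 log₁₀(d/10) = 6.21 − 8.612 = -2.402

M ≈ -2.40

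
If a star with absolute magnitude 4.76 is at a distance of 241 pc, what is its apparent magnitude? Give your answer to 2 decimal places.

m = M + 5 log₁₀ d − 5 = 4.76 + 5·2.3820 − 5 = 11.670

m ≈ 11.67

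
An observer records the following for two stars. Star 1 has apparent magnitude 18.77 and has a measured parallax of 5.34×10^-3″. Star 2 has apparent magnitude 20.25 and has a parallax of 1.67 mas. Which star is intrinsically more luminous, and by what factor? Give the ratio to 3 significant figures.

Star 1: d = 1/p = 1/5.34×10^-3″ = 187.3 pc
Star 1: M = m − 5 log₁₀ d + 5 = 18.77 − 5·2.2725 + 5 = 12.408
Star 2: p = 1.67 mas = 1.67×10^-3″ → d = 1/p = 598.8 pc
Star 2: M = m − 5 log₁₀ d + 5 = 20.25 − 5·2.7773 + 5 = 11.364
ΔM = M_1 − M_2 = 12.408 − (11.364) = 1.044; smaller M is more luminous → Star 2.
L ratio = 10^(0.4 |ΔM|) = 10^0.418 = 2.616

Star 2 is more luminous, by a factor of 2.62.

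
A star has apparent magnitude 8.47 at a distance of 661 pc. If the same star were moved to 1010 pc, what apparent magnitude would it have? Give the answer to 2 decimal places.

m ≈ 9.39

Flux ∝ 1/d², so Δm = 5 log₁₀(d₂/d₁) = 5 log₁₀(1010/661) = 0.921
m₂ = m₁ + Δm = 8.47 + (0.921) = 9.391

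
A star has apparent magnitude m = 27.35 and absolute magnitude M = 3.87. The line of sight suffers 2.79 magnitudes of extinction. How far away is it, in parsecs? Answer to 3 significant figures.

m − M = 5 log₁₀(d/10 pc) + A  ⇒  27.35 − (3.87) − 2.79 = 5 log₁₀(d/10)
20.690 = 5 log₁₀(d/10)
log₁₀ d = (m − M − A)/5 + 1 = 5.1380
d = 10^5.1380 = 137400 pc

d ≈ 137000 pc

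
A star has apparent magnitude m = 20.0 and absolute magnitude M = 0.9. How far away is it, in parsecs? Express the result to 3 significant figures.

d ≈ 66100 pc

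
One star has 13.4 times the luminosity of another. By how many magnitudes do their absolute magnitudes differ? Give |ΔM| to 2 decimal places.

Pogson: ΔM = −2.5 log₁₀(ratio) = −2.5 log₁₀(13.4) = −2.5 × 1.1271 = -2.818

|ΔM| ≈ 2.82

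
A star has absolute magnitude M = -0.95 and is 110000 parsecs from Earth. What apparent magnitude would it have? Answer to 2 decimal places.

m ≈ 19.26

m = M + 5 log₁₀ d − 5 = -0.95 + 5·5.0414 − 5 = 19.257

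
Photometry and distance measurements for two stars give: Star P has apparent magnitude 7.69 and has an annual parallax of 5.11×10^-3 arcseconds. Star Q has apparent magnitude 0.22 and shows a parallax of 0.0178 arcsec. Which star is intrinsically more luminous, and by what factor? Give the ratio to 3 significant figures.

Star Q is more luminous, by a factor of 80.2.

Star P: d = 1/p = 1/5.11×10^-3″ = 195.7 pc
Star P: M = m − 5 log₁₀ d + 5 = 7.69 − 5·2.2916 + 5 = 1.232
Star Q: d = 1/p = 1/0.0178″ = 56.18 pc
Star Q: M = m − 5 log₁₀ d + 5 = 0.22 − 5·1.7496 + 5 = -3.528
ΔM = M_P − M_Q = 1.232 − (-3.528) = 4.760; smaller M is more luminous → Star Q.
L ratio = 10^(0.4 |ΔM|) = 10^1.904 = 80.17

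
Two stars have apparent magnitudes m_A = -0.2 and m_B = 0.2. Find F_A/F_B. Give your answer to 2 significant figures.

Magnitude difference = -0.4
Flux ratio = 10^(−0.4 Δm) = 10^(−0.4 × -0.4) = 10^0.160 = 1.445

F_A/F_B ≈ 1.4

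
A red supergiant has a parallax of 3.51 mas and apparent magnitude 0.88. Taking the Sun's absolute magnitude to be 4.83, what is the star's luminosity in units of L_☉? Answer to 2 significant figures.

d = 1/p = 1000/3.51 mas = 284.9 pc
M = m − 5 log₁₀ d + 5 = 0.88 − 5·2.4547 + 5 = -6.393
M − M_☉ = -6.393 − 4.83 = -11.223
L/L_☉ = 10^(−0.4 × -11.223) = 30860

L/L_☉ ≈ 31000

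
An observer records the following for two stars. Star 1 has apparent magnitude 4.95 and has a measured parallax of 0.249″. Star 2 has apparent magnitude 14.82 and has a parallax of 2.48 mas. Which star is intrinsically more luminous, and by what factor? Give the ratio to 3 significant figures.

Star 1: d = 1/p = 1/0.249″ = 4.016 pc
Star 1: M = m − 5 log₁₀ d + 5 = 4.95 − 5·0.6038 + 5 = 6.931
Star 2: p = 2.48 mas = 2.48×10^-3″ → d = 1/p = 403.2 pc
Star 2: M = m − 5 log₁₀ d + 5 = 14.82 − 5·2.6055 + 5 = 6.792
ΔM = M_1 − M_2 = 6.931 − (6.792) = 0.139; smaller M is more luminous → Star 2.
L ratio = 10^(0.4 |ΔM|) = 10^0.055 = 1.136

Star 2 is more luminous, by a factor of 1.14.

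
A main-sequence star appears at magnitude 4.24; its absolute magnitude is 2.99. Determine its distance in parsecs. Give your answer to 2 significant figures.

Distance modulus: m − M = 4.24 − (2.99) = 1.250
m − M = 5 log₁₀ d − 5
log₁₀ d = (m − M)/5 + 1 = 1.2500
d = 10^1.2500 = 17.78 pc

d ≈ 18 pc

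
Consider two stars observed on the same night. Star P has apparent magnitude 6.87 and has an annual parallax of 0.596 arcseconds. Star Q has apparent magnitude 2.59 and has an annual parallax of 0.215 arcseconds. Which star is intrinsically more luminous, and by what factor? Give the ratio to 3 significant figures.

Star Q is more luminous, by a factor of 396.

Star P: d = 1/p = 1/0.596″ = 1.678 pc
Star P: M = m − 5 log₁₀ d + 5 = 6.87 − 5·0.2248 + 5 = 10.746
Star Q: d = 1/p = 1/0.215″ = 4.651 pc
Star Q: M = m − 5 log₁₀ d + 5 = 2.59 − 5·0.6676 + 5 = 4.252
ΔM = M_P − M_Q = 10.746 − (4.252) = 6.494; smaller M is more luminous → Star Q.
L ratio = 10^(0.4 |ΔM|) = 10^2.598 = 395.9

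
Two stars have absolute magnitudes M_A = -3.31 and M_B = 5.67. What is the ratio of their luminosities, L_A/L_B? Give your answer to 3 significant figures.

L_A/L_B ≈ 3910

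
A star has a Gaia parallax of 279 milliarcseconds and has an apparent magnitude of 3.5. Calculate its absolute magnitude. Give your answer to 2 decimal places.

M ≈ 5.73

p = 279 mas = 0.279″ → d = 1/p = 3.584 pc
5 log₁₀(d/10 pc) = 5 log₁₀(3.584) − 5 = -2.228
M = m − 5 log₁₀(d/10) = 3.5 + 2.228 = 5.728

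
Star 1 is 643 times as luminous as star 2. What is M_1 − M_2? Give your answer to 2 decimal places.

Pogson: ΔM = −2.5 log₁₀(ratio) = −2.5 log₁₀(643) = −2.5 × 2.8082 = -7.021
Star 1 is brighter, so it has the smaller magnitude: the difference is negative.

M_1 − M_2 ≈ -7.02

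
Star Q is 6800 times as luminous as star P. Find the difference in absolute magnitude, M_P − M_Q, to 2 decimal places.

M_P − M_Q ≈ 9.58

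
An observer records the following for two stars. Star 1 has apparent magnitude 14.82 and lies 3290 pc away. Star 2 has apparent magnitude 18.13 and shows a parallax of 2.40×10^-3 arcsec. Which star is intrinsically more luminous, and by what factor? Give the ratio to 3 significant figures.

Star 1 is more luminous, by a factor of 1310.

Star 1: M = m − 5 log₁₀ d + 5 = 14.82 − 5·3.5172 + 5 = 2.234
Star 2: d = 1/p = 1/2.40×10^-3″ = 416.7 pc
Star 2: M = m − 5 log₁₀ d + 5 = 18.13 − 5·2.6198 + 5 = 10.031
ΔM = M_1 − M_2 = 2.234 − (10.031) = -7.797; smaller M is more luminous → Star 1.
L ratio = 10^(0.4 |ΔM|) = 10^3.119 = 1315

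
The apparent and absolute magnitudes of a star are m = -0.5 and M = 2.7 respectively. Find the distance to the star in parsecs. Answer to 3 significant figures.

μ = m − M = -3.200
m − M = 5 log₁₀ d − 5
log₁₀ d = (m − M)/5 + 1 = 0.3600
d = 10^0.3600 = 2.291 pc

d ≈ 2.29 pc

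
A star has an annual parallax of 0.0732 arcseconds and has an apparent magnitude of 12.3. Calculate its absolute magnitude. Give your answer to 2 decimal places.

d = 1/p = 1/0.0732″ = 13.66 pc
5 log₁₀(d/10 pc) = 5 log₁₀(13.66) − 5 = 0.677
M = m − 5 log₁₀(d/10) = 12.3 − 0.677 = 11.623

M ≈ 11.62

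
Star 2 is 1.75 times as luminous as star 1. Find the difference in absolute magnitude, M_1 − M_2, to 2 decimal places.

M_1 − M_2 ≈ 0.61

Pogson: ΔM = −2.5 log₁₀(ratio) = −2.5 log₁₀(1.75) = −2.5 × 0.2430 = -0.608
Star 2 is brighter so has the smaller magnitude: M_1 − M_2 is positive.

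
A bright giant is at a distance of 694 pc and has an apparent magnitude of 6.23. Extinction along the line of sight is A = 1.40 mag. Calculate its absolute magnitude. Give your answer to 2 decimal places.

5 log₁₀(d/10 pc) = 5 log₁₀(694.0) − 5 = 9.207
M = m − 5 log₁₀(d/10) − A = 6.23 − 9.207 − 1.40 = -4.377

M ≈ -4.38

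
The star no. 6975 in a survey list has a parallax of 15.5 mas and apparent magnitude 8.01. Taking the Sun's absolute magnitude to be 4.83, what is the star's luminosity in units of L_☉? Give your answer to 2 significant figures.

d = 1/p = 1000/15.5 mas = 64.52 pc
M = m − 5 log₁₀ d + 5 = 8.01 − 5·1.8097 + 5 = 3.962
M − M_☉ = 3.962 − 4.83 = -0.868
L/L_☉ = 10^(−0.4 × -0.868) = 2.225

L/L_☉ ≈ 2.2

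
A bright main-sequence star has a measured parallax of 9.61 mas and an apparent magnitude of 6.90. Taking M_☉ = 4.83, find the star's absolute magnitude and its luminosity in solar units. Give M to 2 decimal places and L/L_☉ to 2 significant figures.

d = 1/p = 1000/9.61 mas = 104.1 pc
M = m − 5 log₁₀ d + 5 = 6.90 − 5·2.0173 + 5 = 1.814
M − M_☉ = 1.814 − 4.83 = -3.016
L/L_☉ = 10^(−0.4 × -3.016) = 16.09

M ≈ 1.81; L/L_☉ ≈ 16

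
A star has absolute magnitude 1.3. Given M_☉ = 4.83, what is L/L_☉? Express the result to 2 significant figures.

M − M_☉ = 1.3 − 4.83 = -3.530
L/L_☉ = 10^(−0.4 (M − M_☉)) = 10^1.412 = 25.82

L/L_☉ ≈ 26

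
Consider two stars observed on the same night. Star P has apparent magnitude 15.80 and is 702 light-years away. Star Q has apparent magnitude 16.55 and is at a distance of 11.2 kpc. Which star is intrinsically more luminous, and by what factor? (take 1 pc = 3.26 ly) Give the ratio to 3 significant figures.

Star Q is more luminous, by a factor of 1360.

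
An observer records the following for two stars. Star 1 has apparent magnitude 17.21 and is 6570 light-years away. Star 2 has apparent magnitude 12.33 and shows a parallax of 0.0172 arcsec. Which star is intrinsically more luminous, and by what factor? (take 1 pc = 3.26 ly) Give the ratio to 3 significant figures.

Star 1: d = 6570 ly / 3.26 = 2015 pc
Star 1: M = m − 5 log₁₀ d + 5 = 17.21 − 5·3.3043 + 5 = 5.688
Star 2: d = 1/p = 1/0.0172″ = 58.14 pc
Star 2: M = m − 5 log₁₀ d + 5 = 12.33 − 5·1.7645 + 5 = 8.508
ΔM = M_1 − M_2 = 5.688 − (8.508) = -2.819; smaller M is more luminous → Star 1.
L ratio = 10^(0.4 |ΔM|) = 10^1.128 = 13.42

Star 1 is more luminous, by a factor of 13.4.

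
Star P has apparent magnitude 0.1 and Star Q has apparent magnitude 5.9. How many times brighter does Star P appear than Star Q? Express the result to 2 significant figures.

Δm = 0.1 − (5.9) = -5.8
Flux ratio = 10^(−0.4 Δm) = 10^(−0.4 × -5.8) = 10^2.320 = 208.9

210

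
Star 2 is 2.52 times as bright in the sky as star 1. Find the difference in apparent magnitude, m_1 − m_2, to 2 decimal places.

m_1 − m_2 ≈ 1.00

Pogson: Δm = −2.5 log₁₀(ratio) = −2.5 log₁₀(2.52) = −2.5 × 0.4014 = -1.004
Star 2 is brighter so has the smaller magnitude: m_1 − m_2 is positive.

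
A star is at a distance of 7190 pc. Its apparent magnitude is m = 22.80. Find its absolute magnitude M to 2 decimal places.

5 log₁₀(d/10 pc) = 5 log₁₀(7190) − 5 = 14.284
M = m − 5 log₁₀(d/10) = 22.80 − 14.284 = 8.516

M ≈ 8.52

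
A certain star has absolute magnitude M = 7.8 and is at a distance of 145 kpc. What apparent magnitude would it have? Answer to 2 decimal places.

m ≈ 28.61

d = 145 kpc = 145000 pc
m = M + 5 log₁₀ d − 5 = 7.8 + 5·5.1614 − 5 = 28.607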